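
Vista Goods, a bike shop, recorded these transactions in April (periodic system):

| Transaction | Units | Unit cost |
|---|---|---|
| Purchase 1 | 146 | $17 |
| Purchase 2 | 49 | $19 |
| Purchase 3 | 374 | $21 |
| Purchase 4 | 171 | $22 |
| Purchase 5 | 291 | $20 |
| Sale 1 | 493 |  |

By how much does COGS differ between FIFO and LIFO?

$562

FIFO COGS: 146 @ $17 + 49 @ $19 + 298 @ $21 = $9,671
LIFO COGS: 291 @ $20 + 171 @ $22 + 31 @ $21 = $10,233
Difference = |$9,671 − $10,233| = $562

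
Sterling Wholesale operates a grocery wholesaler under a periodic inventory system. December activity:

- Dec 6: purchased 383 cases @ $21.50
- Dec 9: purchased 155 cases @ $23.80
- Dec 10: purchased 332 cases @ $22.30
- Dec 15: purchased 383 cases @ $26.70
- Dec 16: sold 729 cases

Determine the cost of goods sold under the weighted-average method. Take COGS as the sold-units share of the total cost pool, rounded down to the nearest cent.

Dec 16, sell 729: 729/1253 × $29,553.20 → $17,194.16
Ending inventory (cost pool remaining) = $12,359.04

COGS = $17,194.16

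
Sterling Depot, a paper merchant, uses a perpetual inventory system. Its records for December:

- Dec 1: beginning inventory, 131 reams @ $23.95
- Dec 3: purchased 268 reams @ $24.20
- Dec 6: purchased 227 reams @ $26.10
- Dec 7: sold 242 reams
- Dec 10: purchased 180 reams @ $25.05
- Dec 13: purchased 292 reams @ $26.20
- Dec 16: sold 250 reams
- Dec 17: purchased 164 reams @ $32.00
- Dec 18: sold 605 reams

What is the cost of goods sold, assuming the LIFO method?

COGS = $28,994.90

Dec 7, 242 sold [LIFO — newest first]: 227 @ $26.10 + 15 @ $24.20 = $6,287.70
Dec 16, 250 sold [LIFO — newest first]: 250 @ $26.20 = $6,550.00
Dec 18, 605 sold [LIFO — newest first]: 164 @ $32.00 + 42 @ $26.20 + 180 @ $25.05 + 219 @ $24.20 = $16,157.20
Total COGS = $6,287.70 + $6,550.00 + $16,157.20 = $28,994.90
Ending inventory: 131 @ $23.95 + 34 @ $24.20 = $3,960.25
Check: goods available $32,955.15 = COGS $28,994.90 + ending $3,960.25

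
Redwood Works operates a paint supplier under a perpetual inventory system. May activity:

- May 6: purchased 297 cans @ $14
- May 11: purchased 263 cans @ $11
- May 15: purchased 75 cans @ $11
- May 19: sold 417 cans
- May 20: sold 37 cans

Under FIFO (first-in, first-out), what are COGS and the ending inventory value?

May 19, 417 sold [FIFO — oldest first]: 297 @ $14 + 120 @ $11 = $5,478
May 20, 37 sold [FIFO — oldest first]: 37 @ $11 = $407
Total COGS = $5,478 + $407 = $5,885
Ending inventory: 106 @ $11 + 75 @ $11 = $1,991

COGS = $5,885; ending inventory = $1,991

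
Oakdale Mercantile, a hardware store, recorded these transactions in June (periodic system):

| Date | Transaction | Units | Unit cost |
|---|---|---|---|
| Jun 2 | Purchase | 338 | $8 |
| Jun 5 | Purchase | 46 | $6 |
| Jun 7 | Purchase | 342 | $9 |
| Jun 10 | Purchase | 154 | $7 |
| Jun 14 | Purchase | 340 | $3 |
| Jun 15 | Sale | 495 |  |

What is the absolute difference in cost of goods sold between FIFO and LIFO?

FIFO COGS: 338 @ $8 + 46 @ $6 + 111 @ $9 = $3,979
LIFO COGS: 340 @ $3 + 154 @ $7 + 1 @ $9 = $2,107
Difference = |$3,979 − $2,107| = $1,872

$1,872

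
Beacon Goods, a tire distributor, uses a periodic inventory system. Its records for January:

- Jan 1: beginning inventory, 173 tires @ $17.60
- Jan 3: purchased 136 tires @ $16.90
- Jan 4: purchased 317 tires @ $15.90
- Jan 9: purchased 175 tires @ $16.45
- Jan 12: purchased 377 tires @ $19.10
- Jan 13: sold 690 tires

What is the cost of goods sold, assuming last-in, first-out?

Jan 13, 690 sold [LIFO — newest first]: 377 @ $19.10 + 175 @ $16.45 + 138 @ $15.90 = $12,273.65
Ending inventory: 173 @ $17.60 + 136 @ $16.90 + 179 @ $15.90 = $8,189.30

COGS = $12,273.65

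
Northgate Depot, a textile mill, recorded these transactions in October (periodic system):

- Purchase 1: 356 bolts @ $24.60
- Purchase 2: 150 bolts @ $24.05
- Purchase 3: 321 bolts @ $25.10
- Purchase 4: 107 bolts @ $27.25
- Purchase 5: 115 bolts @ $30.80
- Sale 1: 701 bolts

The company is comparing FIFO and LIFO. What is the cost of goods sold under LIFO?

FIFO COGS: 356 @ $24.60 + 150 @ $24.05 + 195 @ $25.10 = $17,259.60
LIFO COGS: 115 @ $30.80 + 107 @ $27.25 + 321 @ $25.10 + 150 @ $24.05 + 8 @ $24.60 = $18,319.15

COGS = $18,319.15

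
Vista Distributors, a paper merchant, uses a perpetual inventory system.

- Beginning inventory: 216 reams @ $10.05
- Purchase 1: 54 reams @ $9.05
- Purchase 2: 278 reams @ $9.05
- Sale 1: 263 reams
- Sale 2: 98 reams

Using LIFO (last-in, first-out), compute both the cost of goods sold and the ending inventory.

Sale 1 (263) [LIFO — newest first]: 263 @ $9.05 = $2,380.15
Sale 2 (98) [LIFO — newest first]: 15 @ $9.05 + 54 @ $9.05 + 29 @ $10.05 = $915.90
Total COGS = $2,380.15 + $915.90 = $3,296.05
Ending inventory: 187 @ $10.05 = $1,879.35

COGS = $3,296.05; ending inventory = $1,879.35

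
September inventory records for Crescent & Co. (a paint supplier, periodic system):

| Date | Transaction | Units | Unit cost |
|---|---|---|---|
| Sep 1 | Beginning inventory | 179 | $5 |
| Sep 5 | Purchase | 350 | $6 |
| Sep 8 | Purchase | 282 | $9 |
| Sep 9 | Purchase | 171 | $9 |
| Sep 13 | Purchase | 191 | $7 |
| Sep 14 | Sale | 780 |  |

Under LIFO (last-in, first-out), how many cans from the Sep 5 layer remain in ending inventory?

214

Sep 14, 780 sold [LIFO — newest first]: 191 @ $7 + 171 @ $9 + 282 @ $9 + 136 @ $6 = $6,230
Ending inventory: 179 @ $5 + 214 @ $6 = $2,179
Check: goods available $8,409 = COGS $6,230 + ending $2,179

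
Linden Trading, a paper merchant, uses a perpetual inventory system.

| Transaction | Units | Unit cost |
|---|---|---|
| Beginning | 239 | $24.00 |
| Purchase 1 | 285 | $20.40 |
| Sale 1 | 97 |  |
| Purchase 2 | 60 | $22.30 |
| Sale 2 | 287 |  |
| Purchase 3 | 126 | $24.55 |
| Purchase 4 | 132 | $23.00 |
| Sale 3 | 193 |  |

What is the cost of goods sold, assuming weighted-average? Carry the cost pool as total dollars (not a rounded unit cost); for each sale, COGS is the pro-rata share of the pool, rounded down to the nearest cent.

After Beginning: 239 on hand, pool $5,736.00 (≈ $24.0000 each)
After Purchase 1: 524 on hand, pool $11,550.00 (≈ $22.0420 each)
Sale 1, sell 97: 97/524 × $11,550.00 → $2,138.07
After Purchase 2: 487 on hand, pool $10,749.93 (≈ $22.0738 each)
Sale 2, sell 287: 287/487 × $10,749.93 → $6,335.17
After Purchase 3: 326 on hand, pool $7,508.06 (≈ $23.0309 each)
After Purchase 4: 458 on hand, pool $10,544.06 (≈ $23.0220 each)
Sale 3, sell 193: 193/458 × $10,544.06 → $4,443.23
Total COGS = $2,138.07 + $6,335.17 + $4,443.23 = $12,916.47
Ending inventory (cost pool remaining) = $6,100.83

COGS = $12,916.47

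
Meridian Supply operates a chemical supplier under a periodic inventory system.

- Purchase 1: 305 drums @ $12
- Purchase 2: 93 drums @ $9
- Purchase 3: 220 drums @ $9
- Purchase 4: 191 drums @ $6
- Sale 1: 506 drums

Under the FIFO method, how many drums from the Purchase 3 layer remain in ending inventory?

112

Sale 1 (506) [FIFO — oldest first]: 305 @ $12 + 93 @ $9 + 108 @ $9 = $5,469
Ending inventory: 112 @ $9 + 191 @ $6 = $2,154
Check: goods available $7,623 = COGS $5,469 + ending $2,154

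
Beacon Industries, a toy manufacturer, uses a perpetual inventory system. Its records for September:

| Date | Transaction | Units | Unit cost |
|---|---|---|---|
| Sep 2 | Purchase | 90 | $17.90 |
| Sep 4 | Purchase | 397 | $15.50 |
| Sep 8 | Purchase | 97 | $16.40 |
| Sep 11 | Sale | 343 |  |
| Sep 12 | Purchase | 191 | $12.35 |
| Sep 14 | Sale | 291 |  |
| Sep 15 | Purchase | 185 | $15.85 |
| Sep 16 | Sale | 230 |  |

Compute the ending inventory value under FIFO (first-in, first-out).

Ending inventory = $1,521.60

Sep 11, 343 sold [FIFO — oldest first]: 90 @ $17.90 + 253 @ $15.50 = $5,532.50
Sep 14, 291 sold [FIFO — oldest first]: 144 @ $15.50 + 97 @ $16.40 + 50 @ $12.35 = $4,440.30
Sep 16, 230 sold [FIFO — oldest first]: 141 @ $12.35 + 89 @ $15.85 = $3,152.00
Total COGS = $5,532.50 + $4,440.30 + $3,152.00 = $13,124.80
Ending inventory: 96 @ $15.85 = $1,521.60
Check: goods available $14,646.40 = COGS $13,124.80 + ending $1,521.60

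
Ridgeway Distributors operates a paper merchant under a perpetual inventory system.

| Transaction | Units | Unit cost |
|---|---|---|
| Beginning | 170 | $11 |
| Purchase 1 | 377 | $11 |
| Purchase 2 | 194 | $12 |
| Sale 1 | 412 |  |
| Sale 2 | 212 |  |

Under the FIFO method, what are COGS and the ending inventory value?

COGS = $6,941; ending inventory = $1,404

Sale 1 (412) [FIFO — oldest first]: 170 @ $11 + 242 @ $11 = $4,532
Sale 2 (212) [FIFO — oldest first]: 135 @ $11 + 77 @ $12 = $2,409
Total COGS = $4,532 + $2,409 = $6,941
Ending inventory: 117 @ $12 = $1,404
Check: goods available $8,345 = COGS $6,941 + ending $1,404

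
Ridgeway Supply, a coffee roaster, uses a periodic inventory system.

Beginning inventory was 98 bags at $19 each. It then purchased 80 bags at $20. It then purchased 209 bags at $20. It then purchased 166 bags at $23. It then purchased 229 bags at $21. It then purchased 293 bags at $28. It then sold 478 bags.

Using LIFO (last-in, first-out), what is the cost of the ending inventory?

Ending inventory = $12,384

Sale 1 (478) [LIFO — newest first]: 293 @ $28 + 185 @ $21 = $12,089
Ending inventory: 98 @ $19 + 80 @ $20 + 209 @ $20 + 166 @ $23 + 44 @ $21 = $12,384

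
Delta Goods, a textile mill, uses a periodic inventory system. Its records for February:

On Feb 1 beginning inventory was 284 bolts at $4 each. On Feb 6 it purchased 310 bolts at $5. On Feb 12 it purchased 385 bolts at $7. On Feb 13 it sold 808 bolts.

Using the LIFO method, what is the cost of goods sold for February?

Feb 13, 808 sold [LIFO — newest first]: 385 @ $7 + 310 @ $5 + 113 @ $4 = $4,697
Ending inventory: 171 @ $4 = $684
Check: goods available $5,381 = COGS $4,697 + ending $684

COGS = $4,697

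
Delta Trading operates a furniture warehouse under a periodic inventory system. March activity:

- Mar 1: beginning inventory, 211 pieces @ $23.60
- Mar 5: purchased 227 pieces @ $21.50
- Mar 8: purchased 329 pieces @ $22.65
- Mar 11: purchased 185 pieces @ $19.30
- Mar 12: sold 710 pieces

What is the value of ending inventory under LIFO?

Ending inventory = $5,646.10

Mar 12, 710 sold [LIFO — newest first]: 185 @ $19.30 + 329 @ $22.65 + 196 @ $21.50 = $15,236.35
Ending inventory: 211 @ $23.60 + 31 @ $21.50 = $5,646.10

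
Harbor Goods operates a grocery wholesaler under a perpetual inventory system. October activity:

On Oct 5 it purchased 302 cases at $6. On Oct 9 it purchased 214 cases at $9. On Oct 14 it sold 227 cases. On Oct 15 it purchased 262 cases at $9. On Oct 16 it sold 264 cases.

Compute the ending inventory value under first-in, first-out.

Oct 14, 227 sold [FIFO — oldest first]: 227 @ $6 = $1,362
Oct 16, 264 sold [FIFO — oldest first]: 75 @ $6 + 189 @ $9 = $2,151
Total COGS = $1,362 + $2,151 = $3,513
Ending inventory: 25 @ $9 + 262 @ $9 = $2,583

Ending inventory = $2,583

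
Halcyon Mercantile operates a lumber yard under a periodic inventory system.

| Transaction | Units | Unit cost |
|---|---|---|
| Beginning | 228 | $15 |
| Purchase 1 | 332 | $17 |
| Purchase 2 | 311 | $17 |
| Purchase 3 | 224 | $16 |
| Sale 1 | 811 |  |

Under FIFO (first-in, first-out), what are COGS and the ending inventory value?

COGS = $13,331; ending inventory = $4,604

Sale 1 (811) [FIFO — oldest first]: 228 @ $15 + 332 @ $17 + 251 @ $17 = $13,331
Ending inventory: 60 @ $17 + 224 @ $16 = $4,604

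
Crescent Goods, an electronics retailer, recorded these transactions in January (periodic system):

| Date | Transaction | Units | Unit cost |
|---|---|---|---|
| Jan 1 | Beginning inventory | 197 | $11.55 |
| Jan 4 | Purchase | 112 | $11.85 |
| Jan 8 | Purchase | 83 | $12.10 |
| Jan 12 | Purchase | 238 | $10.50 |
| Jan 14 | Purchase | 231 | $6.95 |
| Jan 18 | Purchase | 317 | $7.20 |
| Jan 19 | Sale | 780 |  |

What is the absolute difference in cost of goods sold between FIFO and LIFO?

$1,824.50

FIFO COGS: 197 @ $11.55 + 112 @ $11.85 + 83 @ $12.10 + 238 @ $10.50 + 150 @ $6.95 = $8,148.35
LIFO COGS: 317 @ $7.20 + 231 @ $6.95 + 232 @ $10.50 = $6,323.85
Difference = |$8,148.35 − $6,323.85| = $1,824.50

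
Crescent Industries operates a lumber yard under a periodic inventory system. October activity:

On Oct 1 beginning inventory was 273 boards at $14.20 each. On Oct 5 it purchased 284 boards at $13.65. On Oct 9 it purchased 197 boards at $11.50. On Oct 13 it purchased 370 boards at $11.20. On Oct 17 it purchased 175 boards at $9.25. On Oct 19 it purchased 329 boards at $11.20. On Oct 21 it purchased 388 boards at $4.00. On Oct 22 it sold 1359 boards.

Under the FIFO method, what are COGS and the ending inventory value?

COGS = $16,453.45; ending inventory = $4,564.80

Oct 22, 1359 sold [FIFO — oldest first]: 273 @ $14.20 + 284 @ $13.65 + 197 @ $11.50 + 370 @ $11.20 + 175 @ $9.25 + 60 @ $11.20 = $16,453.45
Ending inventory: 269 @ $11.20 + 388 @ $4.00 = $4,564.80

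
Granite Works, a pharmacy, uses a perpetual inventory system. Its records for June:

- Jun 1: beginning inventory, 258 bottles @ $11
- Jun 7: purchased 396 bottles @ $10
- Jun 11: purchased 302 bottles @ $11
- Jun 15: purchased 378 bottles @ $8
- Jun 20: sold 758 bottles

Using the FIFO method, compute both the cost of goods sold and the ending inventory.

COGS = $7,942; ending inventory = $5,202

Jun 20, 758 sold [FIFO — oldest first]: 258 @ $11 + 396 @ $10 + 104 @ $11 = $7,942
Ending inventory: 198 @ $11 + 378 @ $8 = $5,202
Check: goods available $13,144 = COGS $7,942 + ending $5,202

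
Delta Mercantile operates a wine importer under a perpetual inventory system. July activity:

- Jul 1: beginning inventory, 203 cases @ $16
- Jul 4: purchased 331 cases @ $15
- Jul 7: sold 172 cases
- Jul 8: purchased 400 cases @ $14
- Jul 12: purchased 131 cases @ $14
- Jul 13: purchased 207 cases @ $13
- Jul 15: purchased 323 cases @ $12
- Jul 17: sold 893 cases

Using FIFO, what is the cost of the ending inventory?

Jul 7, 172 sold [FIFO — oldest first]: 172 @ $16 = $2,752
Jul 17, 893 sold [FIFO — oldest first]: 31 @ $16 + 331 @ $15 + 400 @ $14 + 131 @ $14 = $12,895
Total COGS = $2,752 + $12,895 = $15,647
Ending inventory: 207 @ $13 + 323 @ $12 = $6,567
Check: goods available $22,214 = COGS $15,647 + ending $6,567

Ending inventory = $6,567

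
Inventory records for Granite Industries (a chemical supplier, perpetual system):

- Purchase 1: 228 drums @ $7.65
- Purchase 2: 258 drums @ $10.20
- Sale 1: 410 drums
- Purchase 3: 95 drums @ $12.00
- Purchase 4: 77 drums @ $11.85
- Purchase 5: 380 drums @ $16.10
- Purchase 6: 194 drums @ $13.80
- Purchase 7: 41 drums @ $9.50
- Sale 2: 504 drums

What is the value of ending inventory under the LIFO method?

Sale 1 (410) [LIFO — newest first]: 258 @ $10.20 + 152 @ $7.65 = $3,794.40
Sale 2 (504) [LIFO — newest first]: 41 @ $9.50 + 194 @ $13.80 + 269 @ $16.10 = $7,397.60
Total COGS = $3,794.40 + $7,397.60 = $11,192.00
Ending inventory: 76 @ $7.65 + 95 @ $12.00 + 77 @ $11.85 + 111 @ $16.10 = $4,420.95
Check: goods available $15,612.95 = COGS $11,192.00 + ending $4,420.95

Ending inventory = $4,420.95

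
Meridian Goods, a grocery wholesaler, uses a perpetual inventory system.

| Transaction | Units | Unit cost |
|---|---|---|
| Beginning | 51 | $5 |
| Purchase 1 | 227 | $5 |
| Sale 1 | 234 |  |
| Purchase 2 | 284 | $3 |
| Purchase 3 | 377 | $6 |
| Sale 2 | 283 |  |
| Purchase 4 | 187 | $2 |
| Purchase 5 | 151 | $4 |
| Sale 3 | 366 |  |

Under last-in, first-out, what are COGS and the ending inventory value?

Sale 1 (234) [LIFO — newest first]: 227 @ $5 + 7 @ $5 = $1,170
Sale 2 (283) [LIFO — newest first]: 283 @ $6 = $1,698
Sale 3 (366) [LIFO — newest first]: 151 @ $4 + 187 @ $2 + 28 @ $6 = $1,146
Total COGS = $1,170 + $1,698 + $1,146 = $4,014
Ending inventory: 44 @ $5 + 284 @ $3 + 66 @ $6 = $1,468

COGS = $4,014; ending inventory = $1,468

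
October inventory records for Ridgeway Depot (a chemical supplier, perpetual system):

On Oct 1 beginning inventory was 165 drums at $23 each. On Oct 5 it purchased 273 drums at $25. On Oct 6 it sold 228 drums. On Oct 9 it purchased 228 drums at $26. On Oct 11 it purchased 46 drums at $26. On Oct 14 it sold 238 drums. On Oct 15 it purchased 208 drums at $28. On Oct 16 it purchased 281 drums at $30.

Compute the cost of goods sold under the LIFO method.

Oct 6, 228 sold [LIFO — newest first]: 228 @ $25 = $5,700
Oct 14, 238 sold [LIFO — newest first]: 46 @ $26 + 192 @ $26 = $6,188
Total COGS = $5,700 + $6,188 = $11,888
Ending inventory: 165 @ $23 + 45 @ $25 + 36 @ $26 + 208 @ $28 + 281 @ $30 = $20,110

COGS = $11,888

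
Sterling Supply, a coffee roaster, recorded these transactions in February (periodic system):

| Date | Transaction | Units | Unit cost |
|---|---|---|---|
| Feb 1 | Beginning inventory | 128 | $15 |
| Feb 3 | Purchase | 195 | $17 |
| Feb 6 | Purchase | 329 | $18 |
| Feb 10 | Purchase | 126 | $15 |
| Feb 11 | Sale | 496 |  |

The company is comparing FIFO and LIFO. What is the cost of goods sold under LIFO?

COGS = $8,509

FIFO COGS: 128 @ $15 + 195 @ $17 + 173 @ $18 = $8,349
LIFO COGS: 126 @ $15 + 329 @ $18 + 41 @ $17 = $8,509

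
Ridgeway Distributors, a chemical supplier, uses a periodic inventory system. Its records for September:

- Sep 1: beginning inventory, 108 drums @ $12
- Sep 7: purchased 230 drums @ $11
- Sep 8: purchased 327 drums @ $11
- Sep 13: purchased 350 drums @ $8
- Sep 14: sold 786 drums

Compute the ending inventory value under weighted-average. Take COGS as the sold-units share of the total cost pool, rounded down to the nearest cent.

Sep 14, sell 786: 786/1015 × $10,223.00 → $7,916.53
Ending inventory (cost pool remaining) = $2,306.47

Ending inventory = $2,306.47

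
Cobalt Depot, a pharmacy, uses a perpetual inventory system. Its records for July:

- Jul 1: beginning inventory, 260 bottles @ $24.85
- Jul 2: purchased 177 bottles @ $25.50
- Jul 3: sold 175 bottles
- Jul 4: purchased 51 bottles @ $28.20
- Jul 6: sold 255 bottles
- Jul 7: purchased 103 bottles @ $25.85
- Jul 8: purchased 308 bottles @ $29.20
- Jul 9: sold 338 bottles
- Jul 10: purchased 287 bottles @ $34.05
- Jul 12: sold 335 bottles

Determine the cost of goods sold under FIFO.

Jul 3, 175 sold [FIFO — oldest first]: 175 @ $24.85 = $4,348.75
Jul 6, 255 sold [FIFO — oldest first]: 85 @ $24.85 + 170 @ $25.50 = $6,447.25
Jul 9, 338 sold [FIFO — oldest first]: 7 @ $25.50 + 51 @ $28.20 + 103 @ $25.85 + 177 @ $29.20 = $9,447.65
Jul 12, 335 sold [FIFO — oldest first]: 131 @ $29.20 + 204 @ $34.05 = $10,771.40
Total COGS = $4,348.75 + $6,447.25 + $9,447.65 + $10,771.40 = $31,015.05
Ending inventory: 83 @ $34.05 = $2,826.15
Check: goods available $33,841.20 = COGS $31,015.05 + ending $2,826.15

COGS = $31,015.05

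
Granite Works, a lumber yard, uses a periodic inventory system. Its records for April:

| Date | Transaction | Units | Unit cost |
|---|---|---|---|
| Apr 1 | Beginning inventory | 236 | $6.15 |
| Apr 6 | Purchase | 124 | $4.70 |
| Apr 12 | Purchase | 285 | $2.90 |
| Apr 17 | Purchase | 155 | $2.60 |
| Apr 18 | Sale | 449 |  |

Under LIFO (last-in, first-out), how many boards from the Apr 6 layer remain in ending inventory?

115

Apr 18, 449 sold [LIFO — newest first]: 155 @ $2.60 + 285 @ $2.90 + 9 @ $4.70 = $1,271.80
Ending inventory: 236 @ $6.15 + 115 @ $4.70 = $1,991.90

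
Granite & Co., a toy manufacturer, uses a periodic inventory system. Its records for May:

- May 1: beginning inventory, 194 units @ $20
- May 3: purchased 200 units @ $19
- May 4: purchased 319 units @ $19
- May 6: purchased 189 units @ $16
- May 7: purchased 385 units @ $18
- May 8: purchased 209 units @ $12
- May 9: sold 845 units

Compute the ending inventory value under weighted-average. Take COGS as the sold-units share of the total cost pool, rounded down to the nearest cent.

May 9, sell 845: 845/1496 × $26,203.00 → $14,800.49
Ending inventory (cost pool remaining) = $11,402.51

Ending inventory = $11,402.51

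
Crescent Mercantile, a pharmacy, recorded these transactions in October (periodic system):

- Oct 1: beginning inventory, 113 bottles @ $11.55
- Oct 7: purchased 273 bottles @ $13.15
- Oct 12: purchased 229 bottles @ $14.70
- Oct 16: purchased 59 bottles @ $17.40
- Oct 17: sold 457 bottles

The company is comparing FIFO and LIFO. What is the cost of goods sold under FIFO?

COGS = $5,938.80

FIFO COGS: 113 @ $11.55 + 273 @ $13.15 + 71 @ $14.70 = $5,938.80
LIFO COGS: 59 @ $17.40 + 229 @ $14.70 + 169 @ $13.15 = $6,615.25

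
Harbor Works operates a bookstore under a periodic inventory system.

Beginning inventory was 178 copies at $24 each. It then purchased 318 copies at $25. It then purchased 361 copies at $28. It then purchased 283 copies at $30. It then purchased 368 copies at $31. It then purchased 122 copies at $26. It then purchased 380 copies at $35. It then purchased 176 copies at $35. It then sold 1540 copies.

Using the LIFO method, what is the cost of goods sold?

COGS = $48,438

Sale 1 (1540) [LIFO — newest first]: 176 @ $35 + 380 @ $35 + 122 @ $26 + 368 @ $31 + 283 @ $30 + 211 @ $28 = $48,438
Ending inventory: 178 @ $24 + 318 @ $25 + 150 @ $28 = $16,422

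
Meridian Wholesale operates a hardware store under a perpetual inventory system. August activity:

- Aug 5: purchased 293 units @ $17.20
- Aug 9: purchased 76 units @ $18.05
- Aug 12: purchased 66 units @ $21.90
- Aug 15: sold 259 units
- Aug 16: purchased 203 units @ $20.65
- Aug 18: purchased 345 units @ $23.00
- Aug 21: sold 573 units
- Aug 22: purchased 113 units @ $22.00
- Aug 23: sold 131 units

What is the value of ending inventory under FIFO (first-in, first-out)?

Aug 15, 259 sold [FIFO — oldest first]: 259 @ $17.20 = $4,454.80
Aug 21, 573 sold [FIFO — oldest first]: 34 @ $17.20 + 76 @ $18.05 + 66 @ $21.90 + 203 @ $20.65 + 194 @ $23.00 = $12,055.95
Aug 23, 131 sold [FIFO — oldest first]: 131 @ $23.00 = $3,013.00
Total COGS = $4,454.80 + $12,055.95 + $3,013.00 = $19,523.75
Ending inventory: 20 @ $23.00 + 113 @ $22.00 = $2,946.00
Check: goods available $22,469.75 = COGS $19,523.75 + ending $2,946.00

Ending inventory = $2,946.00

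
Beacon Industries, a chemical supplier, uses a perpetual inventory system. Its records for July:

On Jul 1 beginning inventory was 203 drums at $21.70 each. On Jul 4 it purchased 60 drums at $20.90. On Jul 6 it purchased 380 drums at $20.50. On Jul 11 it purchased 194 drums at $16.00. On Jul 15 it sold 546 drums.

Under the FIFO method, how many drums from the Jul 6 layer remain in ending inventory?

97

Jul 15, 546 sold [FIFO — oldest first]: 203 @ $21.70 + 60 @ $20.90 + 283 @ $20.50 = $11,460.60
Ending inventory: 97 @ $20.50 + 194 @ $16.00 = $5,092.50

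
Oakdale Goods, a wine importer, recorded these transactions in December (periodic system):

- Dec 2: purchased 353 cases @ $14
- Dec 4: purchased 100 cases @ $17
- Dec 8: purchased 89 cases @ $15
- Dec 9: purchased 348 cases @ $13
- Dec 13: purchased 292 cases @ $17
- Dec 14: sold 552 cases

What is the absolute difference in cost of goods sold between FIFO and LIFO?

$237

FIFO COGS: 353 @ $14 + 100 @ $17 + 89 @ $15 + 10 @ $13 = $8,107
LIFO COGS: 292 @ $17 + 260 @ $13 = $8,344
Difference = |$8,107 − $8,344| = $237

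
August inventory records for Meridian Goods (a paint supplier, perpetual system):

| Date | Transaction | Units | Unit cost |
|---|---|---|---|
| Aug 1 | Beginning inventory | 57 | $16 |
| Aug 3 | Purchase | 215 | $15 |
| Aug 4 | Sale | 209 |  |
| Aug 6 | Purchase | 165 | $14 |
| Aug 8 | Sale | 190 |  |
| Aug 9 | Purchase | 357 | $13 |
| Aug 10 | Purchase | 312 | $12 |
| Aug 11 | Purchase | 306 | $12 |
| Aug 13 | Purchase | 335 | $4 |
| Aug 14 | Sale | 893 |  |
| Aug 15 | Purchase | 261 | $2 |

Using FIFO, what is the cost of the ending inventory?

Aug 4, 209 sold [FIFO — oldest first]: 57 @ $16 + 152 @ $15 = $3,192
Aug 8, 190 sold [FIFO — oldest first]: 63 @ $15 + 127 @ $14 = $2,723
Aug 14, 893 sold [FIFO — oldest first]: 38 @ $14 + 357 @ $13 + 312 @ $12 + 186 @ $12 = $11,149
Total COGS = $3,192 + $2,723 + $11,149 = $17,064
Ending inventory: 120 @ $12 + 335 @ $4 + 261 @ $2 = $3,302
Check: goods available $20,366 = COGS $17,064 + ending $3,302

Ending inventory = $3,302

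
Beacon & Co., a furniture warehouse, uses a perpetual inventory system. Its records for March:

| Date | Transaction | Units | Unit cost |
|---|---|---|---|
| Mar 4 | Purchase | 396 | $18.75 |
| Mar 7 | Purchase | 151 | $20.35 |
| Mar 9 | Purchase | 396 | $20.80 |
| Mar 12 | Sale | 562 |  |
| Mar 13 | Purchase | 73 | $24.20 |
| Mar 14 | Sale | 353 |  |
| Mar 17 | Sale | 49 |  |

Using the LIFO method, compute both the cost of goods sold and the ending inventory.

Mar 12, 562 sold [LIFO — newest first]: 396 @ $20.80 + 151 @ $20.35 + 15 @ $18.75 = $11,590.90
Mar 14, 353 sold [LIFO — newest first]: 73 @ $24.20 + 280 @ $18.75 = $7,016.60
Mar 17, 49 sold [LIFO — newest first]: 49 @ $18.75 = $918.75
Total COGS = $11,590.90 + $7,016.60 + $918.75 = $19,526.25
Ending inventory: 52 @ $18.75 = $975.00
Check: goods available $20,501.25 = COGS $19,526.25 + ending $975.00

COGS = $19,526.25; ending inventory = $975.00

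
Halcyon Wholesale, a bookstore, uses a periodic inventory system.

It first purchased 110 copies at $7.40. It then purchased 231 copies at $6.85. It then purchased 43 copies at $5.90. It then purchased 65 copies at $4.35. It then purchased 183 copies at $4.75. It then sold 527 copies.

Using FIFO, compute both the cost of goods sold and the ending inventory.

Sale 1 (527) [FIFO — oldest first]: 110 @ $7.40 + 231 @ $6.85 + 43 @ $5.90 + 65 @ $4.35 + 78 @ $4.75 = $3,303.30
Ending inventory: 105 @ $4.75 = $498.75

COGS = $3,303.30; ending inventory = $498.75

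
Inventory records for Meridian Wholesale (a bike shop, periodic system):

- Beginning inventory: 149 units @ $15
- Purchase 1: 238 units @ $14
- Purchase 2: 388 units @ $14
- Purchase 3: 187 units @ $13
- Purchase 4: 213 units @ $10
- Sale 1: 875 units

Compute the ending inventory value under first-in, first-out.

Sale 1 (875) [FIFO — oldest first]: 149 @ $15 + 238 @ $14 + 388 @ $14 + 100 @ $13 = $12,299
Ending inventory: 87 @ $13 + 213 @ $10 = $3,261
Check: goods available $15,560 = COGS $12,299 + ending $3,261

Ending inventory = $3,261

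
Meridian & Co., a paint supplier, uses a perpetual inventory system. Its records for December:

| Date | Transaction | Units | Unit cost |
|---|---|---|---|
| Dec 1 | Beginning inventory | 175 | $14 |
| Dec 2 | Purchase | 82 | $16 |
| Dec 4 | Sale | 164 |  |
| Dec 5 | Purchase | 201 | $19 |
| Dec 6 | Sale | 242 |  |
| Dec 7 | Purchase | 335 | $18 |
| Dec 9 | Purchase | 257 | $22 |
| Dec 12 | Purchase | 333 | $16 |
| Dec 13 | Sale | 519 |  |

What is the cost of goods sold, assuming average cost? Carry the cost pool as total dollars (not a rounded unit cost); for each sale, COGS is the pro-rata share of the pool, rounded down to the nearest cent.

After Dec 1: 175 on hand, pool $2,450.00 (≈ $14.0000 each)
After Dec 2: 257 on hand, pool $3,762.00 (≈ $14.6381 each)
Dec 4, sell 164: 164/257 × $3,762.00 → $2,400.65
After Dec 5: 294 on hand, pool $5,180.35 (≈ $17.6202 each)
Dec 6, sell 242: 242/294 × $5,180.35 → $4,264.09
After Dec 7: 387 on hand, pool $6,946.26 (≈ $17.9490 each)
After Dec 9: 644 on hand, pool $12,600.26 (≈ $19.5656 each)
After Dec 12: 977 on hand, pool $17,928.26 (≈ $18.3503 each)
Dec 13, sell 519: 519/977 × $17,928.26 → $9,523.81
Total COGS = $2,400.65 + $4,264.09 + $9,523.81 = $16,188.55
Ending inventory (cost pool remaining) = $8,404.45

COGS = $16,188.55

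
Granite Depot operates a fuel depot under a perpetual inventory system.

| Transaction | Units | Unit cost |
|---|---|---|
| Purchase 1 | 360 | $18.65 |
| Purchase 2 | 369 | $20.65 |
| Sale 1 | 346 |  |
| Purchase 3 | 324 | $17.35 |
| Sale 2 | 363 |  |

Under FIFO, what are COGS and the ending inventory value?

Sale 1 (346) [FIFO — oldest first]: 346 @ $18.65 = $6,452.90
Sale 2 (363) [FIFO — oldest first]: 14 @ $18.65 + 349 @ $20.65 = $7,467.95
Total COGS = $6,452.90 + $7,467.95 = $13,920.85
Ending inventory: 20 @ $20.65 + 324 @ $17.35 = $6,034.40

COGS = $13,920.85; ending inventory = $6,034.40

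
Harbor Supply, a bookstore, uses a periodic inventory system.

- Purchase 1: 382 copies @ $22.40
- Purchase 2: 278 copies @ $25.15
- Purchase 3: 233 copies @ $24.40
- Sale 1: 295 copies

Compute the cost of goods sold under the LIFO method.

COGS = $7,244.50

Sale 1 (295) [LIFO — newest first]: 233 @ $24.40 + 62 @ $25.15 = $7,244.50
Ending inventory: 382 @ $22.40 + 216 @ $25.15 = $13,989.20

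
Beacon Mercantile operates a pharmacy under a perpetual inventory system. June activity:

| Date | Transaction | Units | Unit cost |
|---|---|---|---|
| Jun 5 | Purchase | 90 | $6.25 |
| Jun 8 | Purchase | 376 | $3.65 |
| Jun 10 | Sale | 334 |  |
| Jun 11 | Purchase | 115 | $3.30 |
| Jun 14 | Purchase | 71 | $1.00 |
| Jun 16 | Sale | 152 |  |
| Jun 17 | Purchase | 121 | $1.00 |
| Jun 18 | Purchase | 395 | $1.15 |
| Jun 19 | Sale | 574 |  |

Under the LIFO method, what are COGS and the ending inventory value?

COGS = $2,332.45; ending inventory = $628.20

Jun 10, 334 sold [LIFO — newest first]: 334 @ $3.65 = $1,219.10
Jun 16, 152 sold [LIFO — newest first]: 71 @ $1.00 + 81 @ $3.30 = $338.30
Jun 19, 574 sold [LIFO — newest first]: 395 @ $1.15 + 121 @ $1.00 + 34 @ $3.30 + 24 @ $3.65 = $775.05
Total COGS = $1,219.10 + $338.30 + $775.05 = $2,332.45
Ending inventory: 90 @ $6.25 + 18 @ $3.65 = $628.20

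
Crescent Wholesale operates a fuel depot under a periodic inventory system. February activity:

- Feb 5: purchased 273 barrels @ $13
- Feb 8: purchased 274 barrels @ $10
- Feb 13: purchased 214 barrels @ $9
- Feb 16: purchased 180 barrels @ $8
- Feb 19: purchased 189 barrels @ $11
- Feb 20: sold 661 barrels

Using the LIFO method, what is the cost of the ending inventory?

Ending inventory = $5,509

Feb 20, 661 sold [LIFO — newest first]: 189 @ $11 + 180 @ $8 + 214 @ $9 + 78 @ $10 = $6,225
Ending inventory: 273 @ $13 + 196 @ $10 = $5,509
Check: goods available $11,734 = COGS $6,225 + ending $5,509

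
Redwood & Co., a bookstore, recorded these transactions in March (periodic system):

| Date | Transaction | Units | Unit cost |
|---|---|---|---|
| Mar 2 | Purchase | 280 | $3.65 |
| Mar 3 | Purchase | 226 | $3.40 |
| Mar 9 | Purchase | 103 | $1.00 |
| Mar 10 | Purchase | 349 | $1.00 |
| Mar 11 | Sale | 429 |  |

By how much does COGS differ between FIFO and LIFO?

FIFO COGS: 280 @ $3.65 + 149 @ $3.40 = $1,528.60
LIFO COGS: 349 @ $1.00 + 80 @ $1.00 = $429.00
Difference = |$1,528.60 − $429.00| = $1,099.60

$1,099.60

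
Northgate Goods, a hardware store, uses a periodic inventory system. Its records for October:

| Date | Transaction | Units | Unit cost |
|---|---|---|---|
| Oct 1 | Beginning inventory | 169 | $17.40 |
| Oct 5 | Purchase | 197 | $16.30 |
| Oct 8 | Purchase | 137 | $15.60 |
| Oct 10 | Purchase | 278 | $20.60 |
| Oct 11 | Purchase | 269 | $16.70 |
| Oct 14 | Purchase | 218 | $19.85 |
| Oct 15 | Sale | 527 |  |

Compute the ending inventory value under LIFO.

Ending inventory = $13,191.70

Oct 15, 527 sold [LIFO — newest first]: 218 @ $19.85 + 269 @ $16.70 + 40 @ $20.60 = $9,643.60
Ending inventory: 169 @ $17.40 + 197 @ $16.30 + 137 @ $15.60 + 238 @ $20.60 = $13,191.70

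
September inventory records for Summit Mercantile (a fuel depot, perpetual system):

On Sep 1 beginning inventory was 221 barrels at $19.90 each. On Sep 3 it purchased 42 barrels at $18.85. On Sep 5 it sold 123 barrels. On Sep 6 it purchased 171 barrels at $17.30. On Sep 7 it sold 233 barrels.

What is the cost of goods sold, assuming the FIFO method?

COGS = $6,798.50

Sep 5, 123 sold [FIFO — oldest first]: 123 @ $19.90 = $2,447.70
Sep 7, 233 sold [FIFO — oldest first]: 98 @ $19.90 + 42 @ $18.85 + 93 @ $17.30 = $4,350.80
Total COGS = $2,447.70 + $4,350.80 = $6,798.50
Ending inventory: 78 @ $17.30 = $1,349.40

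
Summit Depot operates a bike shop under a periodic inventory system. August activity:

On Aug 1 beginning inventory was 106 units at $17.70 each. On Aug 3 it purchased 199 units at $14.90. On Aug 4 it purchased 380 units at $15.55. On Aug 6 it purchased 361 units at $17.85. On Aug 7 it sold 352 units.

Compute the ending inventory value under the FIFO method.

Aug 7, 352 sold [FIFO — oldest first]: 106 @ $17.70 + 199 @ $14.90 + 47 @ $15.55 = $5,572.15
Ending inventory: 333 @ $15.55 + 361 @ $17.85 = $11,622.00
Check: goods available $17,194.15 = COGS $5,572.15 + ending $11,622.00

Ending inventory = $11,622.00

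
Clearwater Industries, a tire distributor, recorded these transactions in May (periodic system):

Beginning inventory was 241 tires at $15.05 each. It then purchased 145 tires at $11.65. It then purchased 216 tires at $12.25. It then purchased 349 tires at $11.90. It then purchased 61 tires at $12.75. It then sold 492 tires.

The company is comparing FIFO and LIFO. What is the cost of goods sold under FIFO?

FIFO COGS: 241 @ $15.05 + 145 @ $11.65 + 106 @ $12.25 = $6,614.80
LIFO COGS: 61 @ $12.75 + 349 @ $11.90 + 82 @ $12.25 = $5,935.35

COGS = $6,614.80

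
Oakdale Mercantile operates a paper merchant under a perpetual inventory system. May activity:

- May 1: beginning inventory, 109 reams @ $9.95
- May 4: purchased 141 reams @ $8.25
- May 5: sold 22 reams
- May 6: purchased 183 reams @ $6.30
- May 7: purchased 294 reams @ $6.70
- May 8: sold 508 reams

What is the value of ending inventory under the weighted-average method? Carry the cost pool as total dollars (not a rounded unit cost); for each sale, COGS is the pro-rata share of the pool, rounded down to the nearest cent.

After May 1: 109 on hand, pool $1,084.55 (≈ $9.9500 each)
After May 4: 250 on hand, pool $2,247.80 (≈ $8.9912 each)
May 5, sell 22: 22/250 × $2,247.80 → $197.80
After May 6: 411 on hand, pool $3,202.90 (≈ $7.7929 each)
After May 7: 705 on hand, pool $5,172.70 (≈ $7.3372 each)
May 8, sell 508: 508/705 × $5,172.70 → $3,727.27
Total COGS = $197.80 + $3,727.27 = $3,925.07
Ending inventory (cost pool remaining) = $1,445.43

Ending inventory = $1,445.43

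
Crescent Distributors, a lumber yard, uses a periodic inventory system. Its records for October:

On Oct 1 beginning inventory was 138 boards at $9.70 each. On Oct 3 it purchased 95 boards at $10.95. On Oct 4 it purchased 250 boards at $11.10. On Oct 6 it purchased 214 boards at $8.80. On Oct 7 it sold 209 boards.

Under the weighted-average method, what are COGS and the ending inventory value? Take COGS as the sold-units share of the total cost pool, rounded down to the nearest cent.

Oct 7, sell 209: 209/697 × $7,037.05 → $2,110.10
Ending inventory (cost pool remaining) = $4,926.95
Check: goods available $7,037.05 = COGS $2,110.10 + ending $4,926.95

COGS = $2,110.10; ending inventory = $4,926.95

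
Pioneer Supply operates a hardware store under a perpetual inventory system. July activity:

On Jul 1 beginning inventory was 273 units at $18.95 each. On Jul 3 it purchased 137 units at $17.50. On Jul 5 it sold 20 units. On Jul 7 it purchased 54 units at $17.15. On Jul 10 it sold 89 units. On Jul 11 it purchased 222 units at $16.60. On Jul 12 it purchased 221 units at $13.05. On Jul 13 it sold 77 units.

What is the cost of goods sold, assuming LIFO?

Jul 5, 20 sold [LIFO — newest first]: 20 @ $17.50 = $350.00
Jul 10, 89 sold [LIFO — newest first]: 54 @ $17.15 + 35 @ $17.50 = $1,538.60
Jul 13, 77 sold [LIFO — newest first]: 77 @ $13.05 = $1,004.85
Total COGS = $350.00 + $1,538.60 + $1,004.85 = $2,893.45
Ending inventory: 273 @ $18.95 + 82 @ $17.50 + 222 @ $16.60 + 144 @ $13.05 = $12,172.75
Check: goods available $15,066.20 = COGS $2,893.45 + ending $12,172.75

COGS = $2,893.45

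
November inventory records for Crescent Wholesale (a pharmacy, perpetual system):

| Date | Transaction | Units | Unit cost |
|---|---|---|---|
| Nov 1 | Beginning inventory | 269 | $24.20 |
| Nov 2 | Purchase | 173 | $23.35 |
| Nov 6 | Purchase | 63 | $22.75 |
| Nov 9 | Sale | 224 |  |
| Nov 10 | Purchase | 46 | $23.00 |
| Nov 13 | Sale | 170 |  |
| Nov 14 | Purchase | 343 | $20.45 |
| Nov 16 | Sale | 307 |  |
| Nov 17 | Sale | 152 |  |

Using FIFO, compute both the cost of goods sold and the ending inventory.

Nov 9, 224 sold [FIFO — oldest first]: 224 @ $24.20 = $5,420.80
Nov 13, 170 sold [FIFO — oldest first]: 45 @ $24.20 + 125 @ $23.35 = $4,007.75
Nov 16, 307 sold [FIFO — oldest first]: 48 @ $23.35 + 63 @ $22.75 + 46 @ $23.00 + 150 @ $20.45 = $6,679.55
Nov 17, 152 sold [FIFO — oldest first]: 152 @ $20.45 = $3,108.40
Total COGS = $5,420.80 + $4,007.75 + $6,679.55 + $3,108.40 = $19,216.50
Ending inventory: 41 @ $20.45 = $838.45

COGS = $19,216.50; ending inventory = $838.45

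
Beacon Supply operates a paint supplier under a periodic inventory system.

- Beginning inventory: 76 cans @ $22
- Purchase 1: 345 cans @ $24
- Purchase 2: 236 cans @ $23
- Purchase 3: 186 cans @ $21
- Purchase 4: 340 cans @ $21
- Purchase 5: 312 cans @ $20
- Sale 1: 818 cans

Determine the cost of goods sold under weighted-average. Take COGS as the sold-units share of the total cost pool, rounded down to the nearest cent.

COGS = $17,873.43

Sale 1, sell 818: 818/1495 × $32,666.00 → $17,873.43
Ending inventory (cost pool remaining) = $14,792.57
Check: goods available $32,666.00 = COGS $17,873.43 + ending $14,792.57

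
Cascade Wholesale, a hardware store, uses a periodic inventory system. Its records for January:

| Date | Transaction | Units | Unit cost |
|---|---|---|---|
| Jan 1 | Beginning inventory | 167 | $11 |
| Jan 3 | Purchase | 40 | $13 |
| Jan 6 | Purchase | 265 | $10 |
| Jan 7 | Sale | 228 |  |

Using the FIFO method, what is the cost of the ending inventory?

Jan 7, 228 sold [FIFO — oldest first]: 167 @ $11 + 40 @ $13 + 21 @ $10 = $2,567
Ending inventory: 244 @ $10 = $2,440

Ending inventory = $2,440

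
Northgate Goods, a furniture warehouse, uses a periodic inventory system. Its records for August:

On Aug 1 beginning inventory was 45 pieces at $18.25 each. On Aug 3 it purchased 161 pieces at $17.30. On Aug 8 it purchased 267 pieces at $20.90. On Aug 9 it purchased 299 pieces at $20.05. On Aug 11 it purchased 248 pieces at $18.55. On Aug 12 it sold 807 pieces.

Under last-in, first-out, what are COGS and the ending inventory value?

Aug 12, 807 sold [LIFO — newest first]: 248 @ $18.55 + 299 @ $20.05 + 260 @ $20.90 = $16,029.35
Ending inventory: 45 @ $18.25 + 161 @ $17.30 + 7 @ $20.90 = $3,752.85
Check: goods available $19,782.20 = COGS $16,029.35 + ending $3,752.85

COGS = $16,029.35; ending inventory = $3,752.85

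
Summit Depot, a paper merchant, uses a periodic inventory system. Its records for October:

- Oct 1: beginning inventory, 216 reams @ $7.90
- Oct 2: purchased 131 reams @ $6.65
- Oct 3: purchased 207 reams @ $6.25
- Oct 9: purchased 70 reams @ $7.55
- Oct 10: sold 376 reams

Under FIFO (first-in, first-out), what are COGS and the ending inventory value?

Oct 10, 376 sold [FIFO — oldest first]: 216 @ $7.90 + 131 @ $6.65 + 29 @ $6.25 = $2,758.80
Ending inventory: 178 @ $6.25 + 70 @ $7.55 = $1,641.00
Check: goods available $4,399.80 = COGS $2,758.80 + ending $1,641.00

COGS = $2,758.80; ending inventory = $1,641.00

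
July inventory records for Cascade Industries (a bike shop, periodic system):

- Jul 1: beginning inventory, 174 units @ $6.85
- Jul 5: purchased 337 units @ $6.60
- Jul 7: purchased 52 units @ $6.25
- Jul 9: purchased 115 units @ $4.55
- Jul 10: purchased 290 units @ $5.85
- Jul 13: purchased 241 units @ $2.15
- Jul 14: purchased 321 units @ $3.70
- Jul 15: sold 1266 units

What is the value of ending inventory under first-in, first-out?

Jul 15, 1266 sold [FIFO — oldest first]: 174 @ $6.85 + 337 @ $6.60 + 52 @ $6.25 + 115 @ $4.55 + 290 @ $5.85 + 241 @ $2.15 + 57 @ $3.70 = $6,689.90
Ending inventory: 264 @ $3.70 = $976.80
Check: goods available $7,666.70 = COGS $6,689.90 + ending $976.80

Ending inventory = $976.80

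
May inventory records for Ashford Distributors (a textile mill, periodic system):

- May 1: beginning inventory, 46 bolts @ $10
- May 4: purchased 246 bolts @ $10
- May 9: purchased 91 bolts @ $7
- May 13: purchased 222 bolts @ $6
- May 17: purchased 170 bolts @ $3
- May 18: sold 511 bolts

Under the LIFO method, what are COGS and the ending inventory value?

May 18, 511 sold [LIFO — newest first]: 170 @ $3 + 222 @ $6 + 91 @ $7 + 28 @ $10 = $2,759
Ending inventory: 46 @ $10 + 218 @ $10 = $2,640
Check: goods available $5,399 = COGS $2,759 + ending $2,640

COGS = $2,759; ending inventory = $2,640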